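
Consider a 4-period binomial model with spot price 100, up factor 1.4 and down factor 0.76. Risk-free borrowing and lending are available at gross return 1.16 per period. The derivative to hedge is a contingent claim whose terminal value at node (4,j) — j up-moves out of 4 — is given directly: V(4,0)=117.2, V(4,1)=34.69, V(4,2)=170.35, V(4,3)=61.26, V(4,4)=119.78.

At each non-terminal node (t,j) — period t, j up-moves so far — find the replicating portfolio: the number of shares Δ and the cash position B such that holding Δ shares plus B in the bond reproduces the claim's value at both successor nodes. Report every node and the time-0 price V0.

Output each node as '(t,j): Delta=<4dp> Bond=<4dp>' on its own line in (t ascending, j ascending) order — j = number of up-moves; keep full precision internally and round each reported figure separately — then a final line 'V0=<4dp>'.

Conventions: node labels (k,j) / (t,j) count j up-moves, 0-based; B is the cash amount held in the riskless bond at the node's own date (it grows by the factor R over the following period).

Since d<R<u, set p* = (R−d)/(u−d) = 0.6250; price each node as the discounted p*-expectation of its children.
Terminal payoffs: V(4,0)=117.2000, V(4,1)=34.6900, V(4,2)=170.3500, V(4,3)=61.2600, V(4,4)=119.7800
(3,0): S=43.8976. Δ = (V_up−V_dn)/(S_up−S_dn) = (34.6900−117.2000)/(61.4566−33.3622) = -2.9369. V = [p*·34.6900 + (1−p*)·117.2000]/1.16 = 56.5787. B = V − Δ·S = 185.5005.
(3,1): S=80.8640. Δ = (V_up−V_dn)/(S_up−S_dn) = (170.3500−34.6900)/(113.2096−61.4566) = 2.6213. V = [p*·170.3500 + (1−p*)·34.6900]/1.16 = 102.9978. B = V − Δ·S = -108.9709.
(3,2): S=148.9600. Δ = (V_up−V_dn)/(S_up−S_dn) = (61.2600−170.3500)/(208.5440−113.2096) = -1.1443. V = [p*·61.2600 + (1−p*)·170.3500]/1.16 = 88.0765. B = V − Δ·S = 258.5296.
(3,3): S=274.4000. Δ = (V_up−V_dn)/(S_up−S_dn) = (119.7800−61.2600)/(384.1600−208.5440) = 0.3332. V = [p*·119.7800 + (1−p*)·61.2600]/1.16 = 84.3405. B = V − Δ·S = -7.0970.
(2,0): S=57.7600. Δ = (V_up−V_dn)/(S_up−S_dn) = (102.9978−56.5787)/(80.8640−43.8976) = 1.2557. V = [p*·102.9978 + (1−p*)·56.5787]/1.16 = 73.7850. B = V − Δ·S = 1.2551.
(2,1): S=106.4000. Δ = (V_up−V_dn)/(S_up−S_dn) = (88.0765−102.9978)/(148.9600−80.8640) = -0.2191. V = [p*·88.0765 + (1−p*)·102.9978]/1.16 = 80.7517. B = V − Δ·S = 104.0663.
(2,2): S=196.0000. Δ = (V_up−V_dn)/(S_up−S_dn) = (84.3405−88.0765)/(274.4000−148.9600) = -0.0298. V = [p*·84.3405 + (1−p*)·88.0765]/1.16 = 73.9151. B = V − Δ·S = 79.7526.
(1,0): S=76.0000. Δ = (V_up−V_dn)/(S_up−S_dn) = (80.7517−73.7850)/(106.4000−57.7600) = 0.1432. V = [p*·80.7517 + (1−p*)·73.7850]/1.16 = 67.3614. B = V − Δ·S = 56.4760.
(1,1): S=140.0000. Δ = (V_up−V_dn)/(S_up−S_dn) = (73.9151−80.7517)/(196.0000−106.4000) = -0.0763. V = [p*·73.9151 + (1−p*)·80.7517]/1.16 = 65.9300. B = V − Δ·S = 76.6123.
(0,0): S=100.0000. Δ = (V_up−V_dn)/(S_up−S_dn) = (65.9300−67.3614)/(140.0000−76.0000) = -0.0224. V = [p*·65.9300 + (1−p*)·67.3614]/1.16 = 57.2990. B = V − Δ·S = 59.5355.
Verification: the root portfolio costs Δ(0,0)·S0 + B(0,0) = 57.2990, matching V0.

(0,0): Delta=-0.0224 Bond=59.5355
(1,0): Delta=0.1432 Bond=56.4760
(1,1): Delta=-0.0763 Bond=76.6123
(2,0): Delta=1.2557 Bond=1.2551
(2,1): Delta=-0.2191 Bond=104.0663
(2,2): Delta=-0.0298 Bond=79.7526
(3,0): Delta=-2.9369 Bond=185.5005
(3,1): Delta=2.6213 Bond=-108.9709
(3,2): Delta=-1.1443 Bond=258.5296
(3,3): Delta=0.3332 Bond=-7.0970
V0=57.2990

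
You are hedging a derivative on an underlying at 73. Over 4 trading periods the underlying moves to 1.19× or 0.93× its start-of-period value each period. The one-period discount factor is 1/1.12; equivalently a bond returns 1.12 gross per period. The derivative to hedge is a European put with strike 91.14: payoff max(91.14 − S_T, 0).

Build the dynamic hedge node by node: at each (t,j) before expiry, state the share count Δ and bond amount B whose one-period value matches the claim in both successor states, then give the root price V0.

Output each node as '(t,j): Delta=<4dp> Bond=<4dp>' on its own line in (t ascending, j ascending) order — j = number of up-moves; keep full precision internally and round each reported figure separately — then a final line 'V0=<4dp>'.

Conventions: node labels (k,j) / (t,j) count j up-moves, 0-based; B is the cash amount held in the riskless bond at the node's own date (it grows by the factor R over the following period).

The replicating-portfolio and risk-neutral prices coincide; use p* = (1.12−0.93)/(1.19−0.93) = 0.7308 for the latter.
At maturity the claim pays: V(4,0)=36.5322, V(4,1)=21.2655, V(4,2)=1.7307, V(4,3)=0.0000, V(4,4)=0.0000
  t=3,j=0: stock 58.7181 → up 69.8745 (V=21.2655), down 54.6078 (V=36.5322). Price 22.6569; hedge Δ=-1.0000, bond B=81.3750.
  t=3,j=1: stock 75.1339 → up 89.4093 (V=1.7307), down 69.8745 (V=21.2655). Price 6.2411; hedge Δ=-1.0000, bond B=81.3750.
  t=3,j=2: stock 96.1390 → up 114.4054 (V=0.0000), down 89.4093 (V=1.7307). Price 0.4160; hedge Δ=-0.0692, bond B=7.0726.
  t=3,j=3: stock 123.0166 → up 146.3898 (V=0.0000), down 114.4054 (V=0.0000). Price 0.0000; hedge Δ=0.0000, bond B=0.0000.
  t=2,j=0: stock 63.1377 → up 75.1339 (V=6.2411), down 58.7181 (V=22.6569). Price 9.5185; hedge Δ=-1.0000, bond B=72.6562.
  t=2,j=1: stock 80.7891 → up 96.1390 (V=0.4160), down 75.1339 (V=6.2411). Price 1.7717; hedge Δ=-0.2773, bond B=24.1760.
  t=2,j=2: stock 103.3753 → up 123.0166 (V=0.0000), down 96.1390 (V=0.4160). Price 0.1000; hedge Δ=-0.0155, bond B=1.7001.
  t=1,j=0: stock 67.8900 → up 80.7891 (V=1.7717), down 63.1377 (V=9.5185). Price 3.4441; hedge Δ=-0.4389, bond B=33.2396.
  t=1,j=1: stock 86.8700 → up 103.3753 (V=0.1000), down 80.7891 (V=1.7717). Price 0.4911; hedge Δ=-0.0740, bond B=6.9208.
  t=0,j=0: stock 73.0000 → up 86.8700 (V=0.4911), down 67.8900 (V=3.4441). Price 1.1484; hedge Δ=-0.1556, bond B=12.5059.
Sanity check at the root: Δ(0,0)·S0 + B(0,0) reproduces V0 = 1.1484.

(0,0): Delta=-0.1556 Bond=12.5059
(1,0): Delta=-0.4389 Bond=33.2396
(1,1): Delta=-0.0740 Bond=6.9208
(2,0): Delta=-1.0000 Bond=72.6562
(2,1): Delta=-0.2773 Bond=24.1760
(2,2): Delta=-0.0155 Bond=1.7001
(3,0): Delta=-1.0000 Bond=81.3750
(3,1): Delta=-1.0000 Bond=81.3750
(3,2): Delta=-0.0692 Bond=7.0726
(3,3): Delta=0.0000 Bond=0.0000
V0=1.1484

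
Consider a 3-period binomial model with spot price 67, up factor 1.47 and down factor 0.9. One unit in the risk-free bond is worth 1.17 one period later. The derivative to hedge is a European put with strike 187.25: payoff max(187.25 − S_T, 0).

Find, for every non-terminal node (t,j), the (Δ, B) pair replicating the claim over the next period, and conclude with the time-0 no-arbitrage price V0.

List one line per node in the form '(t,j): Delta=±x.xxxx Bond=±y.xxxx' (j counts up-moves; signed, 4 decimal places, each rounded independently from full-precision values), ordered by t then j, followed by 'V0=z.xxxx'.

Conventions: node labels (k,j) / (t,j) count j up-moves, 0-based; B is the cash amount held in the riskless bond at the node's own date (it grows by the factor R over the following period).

(0,0): Delta=-0.8902 Bond=111.2557
(1,0): Delta=-1.0000 Bond=136.7887
(1,1): Delta=-0.8155 Bond=122.8142
(2,0): Delta=-1.0000 Bond=160.0427
(2,1): Delta=-1.0000 Bond=160.0427
(2,2): Delta=-0.6901 Bond=125.5258
V0=51.6107

Since d<R<u, set p* = (R−d)/(u−d) = 0.4737; price each node as the discounted p*-expectation of its children.
Terminal payoffs: V(3,0)=138.4070, V(3,1)=107.4731, V(3,2)=56.9477, V(3,3)=0.0000
Node (2,0) S=54.2700: V=(p*·107.4731+(1−p*)·138.4070)/1.17=105.7727; Δ=(107.4731−138.4070)/(79.7769−48.8430)=-1.0000; B=V−Δ·S=160.0427
Node (2,1) S=88.6410: V=(p*·56.9477+(1−p*)·107.4731)/1.17=71.4017; Δ=(56.9477−107.4731)/(130.3023−79.7769)=-1.0000; B=V−Δ·S=160.0427
Node (2,2) S=144.7803: V=(p*·0.0000+(1−p*)·56.9477)/1.17=25.6175; Δ=(0.0000−56.9477)/(212.8270−130.3023)=-0.6901; B=V−Δ·S=125.5258
Node (1,0) S=60.3000: V=(p*·71.4017+(1−p*)·105.7727)/1.17=76.4887; Δ=(71.4017−105.7727)/(88.6410−54.2700)=-1.0000; B=V−Δ·S=136.7887
Node (1,1) S=98.4900: V=(p*·25.6175+(1−p*)·71.4017)/1.17=42.4910; Δ=(25.6175−71.4017)/(144.7803−88.6410)=-0.8155; B=V−Δ·S=122.8142
Node (0,0) S=67.0000: V=(p*·42.4910+(1−p*)·76.4887)/1.17=51.6107; Δ=(42.4910−76.4887)/(98.4900−60.3000)=-0.8902; B=V−Δ·S=111.2557
As a check, the time-0 holding Δ(0,0)·S0 + B(0,0) comes to 51.6107 — exactly V0.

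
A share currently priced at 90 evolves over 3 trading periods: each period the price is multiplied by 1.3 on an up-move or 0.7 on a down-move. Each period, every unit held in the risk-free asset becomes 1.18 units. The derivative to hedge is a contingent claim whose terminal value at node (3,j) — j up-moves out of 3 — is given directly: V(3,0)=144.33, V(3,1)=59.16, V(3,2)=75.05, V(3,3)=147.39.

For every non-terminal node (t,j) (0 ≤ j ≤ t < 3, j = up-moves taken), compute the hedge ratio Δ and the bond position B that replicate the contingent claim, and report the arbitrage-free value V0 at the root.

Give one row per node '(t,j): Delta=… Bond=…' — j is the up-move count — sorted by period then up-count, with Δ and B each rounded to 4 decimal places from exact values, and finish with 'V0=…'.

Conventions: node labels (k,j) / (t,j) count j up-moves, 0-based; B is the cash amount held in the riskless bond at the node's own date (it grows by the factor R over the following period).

Risk-neutral probability p* = (R−d)/(u−d) = (1.18−0.7)/(1.3−0.7) = 0.8000.
Expiry values: V(3,0)=144.3300, V(3,1)=59.1600, V(3,2)=75.0500, V(3,3)=147.3900
Node (2,0) S=44.1000: V=(p*·59.1600+(1−p*)·144.3300)/1.18=64.5712; Δ=(59.1600−144.3300)/(57.3300−30.8700)=-3.2188; B=V−Δ·S=206.5212
Node (2,1) S=81.9000: V=(p*·75.0500+(1−p*)·59.1600)/1.18=60.9085; Δ=(75.0500−59.1600)/(106.4700−57.3300)=0.3234; B=V−Δ·S=34.4251
Node (2,2) S=152.1000: V=(p*·147.3900+(1−p*)·75.0500)/1.18=112.6458; Δ=(147.3900−75.0500)/(197.7300−106.4700)=0.7927; B=V−Δ·S=-7.9209
Node (1,0) S=63.0000: V=(p*·60.9085+(1−p*)·64.5712)/1.18=52.2381; Δ=(60.9085−64.5712)/(81.9000−44.1000)=-0.0969; B=V−Δ·S=58.3427
Node (1,1) S=117.0000: V=(p*·112.6458+(1−p*)·60.9085)/1.18=86.6935; Δ=(112.6458−60.9085)/(152.1000−81.9000)=0.7370; B=V−Δ·S=0.4647
Node (0,0) S=90.0000: V=(p*·86.6935+(1−p*)·52.2381)/1.18=67.6292; Δ=(86.6935−52.2381)/(117.0000−63.0000)=0.6381; B=V−Δ·S=10.2036
Verification: the root portfolio costs Δ(0,0)·S0 + B(0,0) = 67.6292, matching V0.

(0,0): Delta=0.6381 Bond=10.2036
(1,0): Delta=-0.0969 Bond=58.3427
(1,1): Delta=0.7370 Bond=0.4647
(2,0): Delta=-3.2188 Bond=206.5212
(2,1): Delta=0.3234 Bond=34.4251
(2,2): Delta=0.7927 Bond=-7.9209
V0=67.6292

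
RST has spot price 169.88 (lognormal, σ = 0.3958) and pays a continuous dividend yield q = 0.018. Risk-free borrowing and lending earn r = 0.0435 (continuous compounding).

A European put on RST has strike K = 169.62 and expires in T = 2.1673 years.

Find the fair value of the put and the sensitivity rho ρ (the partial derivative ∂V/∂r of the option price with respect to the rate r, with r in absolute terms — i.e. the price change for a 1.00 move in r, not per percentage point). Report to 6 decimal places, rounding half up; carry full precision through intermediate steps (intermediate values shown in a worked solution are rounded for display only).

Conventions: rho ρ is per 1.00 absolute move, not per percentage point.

σ√T = 0.3958·√2.1673 = 0.582687
d₁ = (ln(S/K) + (r−q+σ²/2)T) / (σ√T) = (ln(169.88/169.62) + (0.0435−0.018+0.3958²/2)·2.1673) / 0.582687 = (0.001532 + 0.225028) / 0.582687 = 0.388819
d₂ = d₁ − σ√T = 0.388819 − 0.582687 = -0.193868
e^{−rT} = 0.910030
e^{−qT} = 0.961740
N(−d₁) = 0.348705,  N(−d₂) = 0.576860
Put price V = K·e^{−rT}·N(−d₂) − S·e^{−qT}·N(−d₁) = 89.043760 − 56.971537 = 32.072223
ρ = −K·T·e^{−rT}·N(−d₂) = -192.984541

price = 32.072223
ρ = -192.984541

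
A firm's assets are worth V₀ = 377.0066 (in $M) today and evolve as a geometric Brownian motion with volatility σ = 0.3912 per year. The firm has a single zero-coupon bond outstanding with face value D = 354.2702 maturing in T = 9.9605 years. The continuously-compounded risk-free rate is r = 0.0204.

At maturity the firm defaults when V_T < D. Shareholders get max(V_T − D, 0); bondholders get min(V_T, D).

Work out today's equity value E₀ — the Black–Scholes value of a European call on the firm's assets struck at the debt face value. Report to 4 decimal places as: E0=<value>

E0=201.2395

Apply the equity-as-call identities (strike 354.2702, horizon 9.9605 years):
d₁ = [ln(V₀/D) + (r + σ²/2)T] / (σ√T)
   = [ln(377.0066/354.2702) + (0.0204 + 0.5·0.3912²)·9.9605] / (0.3912·√9.9605)
   = [0.062203 + 0.965359] / 1.234637 = 0.832278
d₂ = d₁ − σ√T = 0.832278 − 1.234637 = -0.402359
N(d₁) = 0.797374,  N(d₂) = 0.343710,  e^(−rT) = 0.816120
E₀ = V₀·N(d₁) − D·e^(−rT)·N(d₂)
   = 377.0066·0.797374 − 354.2702·0.816120·0.343710 = 201.239507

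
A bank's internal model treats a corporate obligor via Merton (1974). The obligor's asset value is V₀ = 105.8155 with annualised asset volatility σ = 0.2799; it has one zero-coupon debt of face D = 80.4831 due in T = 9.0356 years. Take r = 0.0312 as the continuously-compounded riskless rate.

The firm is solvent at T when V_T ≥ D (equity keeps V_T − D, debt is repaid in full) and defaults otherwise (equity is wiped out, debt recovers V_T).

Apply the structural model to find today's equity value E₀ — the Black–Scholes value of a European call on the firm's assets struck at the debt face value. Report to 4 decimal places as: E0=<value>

Equity is a call on the firm's assets struck at D = 80.4831:
d₁ = [ln(V₀/D) + (r + σ²/2)T] / (σ√T)
   = [ln(105.8155/80.4831) + (0.0312 + 0.5·0.2799²)·9.0356] / (0.2799·√9.0356)
   = [0.273650 + 0.635853] / 0.841359 = 1.080993
d₂ = d₁ − σ√T = 1.080993 − 0.841359 = 0.239634
N(d₁) = 0.860150,  N(d₂) = 0.594693,  e^(−rT) = 0.754341
E₀ = V₀·N(d₁) − D·e^(−rT)·N(d₂)
   = 105.8155·0.860150 − 80.4831·0.754341·0.594693 = 54.912367

E0=54.9124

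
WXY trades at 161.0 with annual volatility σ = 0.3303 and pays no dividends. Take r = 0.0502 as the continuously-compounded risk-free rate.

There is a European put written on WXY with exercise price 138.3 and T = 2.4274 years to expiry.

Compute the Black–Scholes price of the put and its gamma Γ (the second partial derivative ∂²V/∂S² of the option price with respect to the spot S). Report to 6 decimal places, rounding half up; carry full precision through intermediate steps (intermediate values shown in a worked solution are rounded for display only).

price = 13.356892
Γ = 0.003526

σ√T = 0.3303·√2.4274 = 0.514611
d₁ = (ln(S/K) + (r+σ²/2)T) / (σ√T) = (ln(161.0/138.3) + (0.0502+0.3303²/2)·2.4274) / 0.514611 = (0.151979 + 0.254268) / 0.514611 = 0.789425
d₂ = d₁ − σ√T = 0.789425 − 0.514611 = 0.274814
e^{−rT} = 0.885276
N(−d₁) = 0.214932,  N(−d₂) = 0.391730
Put price V = K·e^{−rT}·N(−d₂) − S·N(−d₁) = 47.960916 − 34.604024 = 13.356892
φ(d₁) = (1/√(2π))·e^{−d₁²/2} = 0.292136
Γ = φ(d₁) / (S·σ·√T) = 0.003526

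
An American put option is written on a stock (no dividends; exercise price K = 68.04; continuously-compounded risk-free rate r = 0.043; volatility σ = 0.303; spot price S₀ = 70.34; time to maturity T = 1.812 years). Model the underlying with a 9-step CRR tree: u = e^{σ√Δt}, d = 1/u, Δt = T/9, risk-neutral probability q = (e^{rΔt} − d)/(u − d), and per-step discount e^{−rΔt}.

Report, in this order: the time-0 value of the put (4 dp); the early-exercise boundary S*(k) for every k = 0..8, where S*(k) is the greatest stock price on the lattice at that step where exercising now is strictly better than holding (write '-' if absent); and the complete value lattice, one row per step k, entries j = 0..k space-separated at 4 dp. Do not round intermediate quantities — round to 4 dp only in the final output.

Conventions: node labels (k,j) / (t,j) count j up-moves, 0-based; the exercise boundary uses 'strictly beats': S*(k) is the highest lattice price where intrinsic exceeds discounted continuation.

price = 8.2114
boundary = - - - 46.7807 40.8340 46.7807 40.8340 46.7807 53.5935
tree:
8.2114
11.6156 4.9225
15.9681 7.4299 2.4803
21.2593 10.9119 4.0488 0.9421
27.2060 15.5194 6.4569 1.6915 0.2029
32.3968 21.2593 10.0030 2.9942 0.4076 0.0000
36.9278 27.2060 14.9366 5.2034 0.8189 0.0000 0.0000
40.8828 32.3968 21.2593 8.8223 1.6454 0.0000 0.0000 0.0000
44.3350 36.9278 27.2060 14.4465 3.3057 0.0000 0.0000 0.0000 0.0000
47.3483 40.8828 32.3968 21.2593 6.6416 0.0000 0.0000 0.0000 0.0000 0.0000

Δt=0.20133, u=1.14563, d=0.87288, q=0.49794, disc=e^(-rΔt)=0.99138
k=9 terminal: V=max(K-S,0) → 47.3483 40.8828 32.3968 21.2593 6.6416 0.0000 0.0000 0.0000 0.0000 0.0000
k=8: j=0 S=23.7050 intr=44.3350 cont=43.7485 V=44.3350[EX]; j=1 S=31.1122 intr=36.9278 cont=36.3413 V=36.9278[EX]; j=2 S=40.8340 intr=27.2060 cont=26.6195 V=27.2060[EX]; j=3 S=53.5935 intr=14.4465 cont=13.8600 V=14.4465[EX]; j=4 S=70.3400 intr=0.0000 cont=3.3057 V=3.3057[hold]; j=5 S=92.3194 intr=0.0000 cont=0.0000 V=0.0000[hold]; j=6 S=121.1667 intr=0.0000 cont=0.0000 V=0.0000[hold]; j=7 S=159.0280 intr=0.0000 cont=0.0000 V=0.0000[hold]; j=8 S=208.7200 intr=0.0000 cont=0.0000 V=0.0000[hold]  S*(8)=53.5935
k=7: j=0 S=27.1572 intr=40.8828 cont=40.2962 V=40.8828[EX]; j=1 S=35.6432 intr=32.3968 cont=31.8103 V=32.3968[EX]; j=2 S=46.7807 intr=21.2593 cont=20.6728 V=21.2593[EX]; j=3 S=61.3984 intr=6.6416 cont=8.8223 V=8.8223[hold]; j=4 S=80.5838 intr=0.0000 cont=1.6454 V=1.6454[hold]; j=5 S=105.7640 intr=0.0000 cont=0.0000 V=0.0000[hold]; j=6 S=138.8125 intr=0.0000 cont=0.0000 V=0.0000[hold]; j=7 S=182.1877 intr=0.0000 cont=0.0000 V=0.0000[hold]  S*(7)=46.7807
k=6: j=0 S=31.1122 intr=36.9278 cont=36.3413 V=36.9278[EX]; j=1 S=40.8340 intr=27.2060 cont=26.6195 V=27.2060[EX]; j=2 S=53.5935 intr=14.4465 cont=14.9366 V=14.9366[hold]; j=3 S=70.3400 intr=0.0000 cont=5.2034 V=5.2034[hold]; j=4 S=92.3194 intr=0.0000 cont=0.8189 V=0.8189[hold]; j=5 S=121.1667 intr=0.0000 cont=0.0000 V=0.0000[hold]; j=6 S=159.0280 intr=0.0000 cont=0.0000 V=0.0000[hold]  S*(6)=40.8340
k=5: j=0 S=35.6432 intr=32.3968 cont=31.8103 V=32.3968[EX]; j=1 S=46.7807 intr=21.2593 cont=20.9147 V=21.2593[EX]; j=2 S=61.3984 intr=6.6416 cont=10.0030 V=10.0030[hold]; j=3 S=80.5838 intr=0.0000 cont=2.9942 V=2.9942[hold]; j=4 S=105.7640 intr=0.0000 cont=0.4076 V=0.4076[hold]; j=5 S=138.8125 intr=0.0000 cont=0.0000 V=0.0000[hold]  S*(5)=46.7807
k=4: j=0 S=40.8340 intr=27.2060 cont=26.6195 V=27.2060[EX]; j=1 S=53.5935 intr=14.4465 cont=15.5194 V=15.5194[hold]; j=2 S=70.3400 intr=0.0000 cont=6.4569 V=6.4569[hold]; j=3 S=92.3194 intr=0.0000 cont=1.6915 V=1.6915[hold]; j=4 S=121.1667 intr=0.0000 cont=0.2029 V=0.2029[hold]  S*(4)=40.8340
k=3: j=0 S=46.7807 intr=21.2593 cont=21.2024 V=21.2593[EX]; j=1 S=61.3984 intr=6.6416 cont=10.9119 V=10.9119[hold]; j=2 S=80.5838 intr=0.0000 cont=4.0488 V=4.0488[hold]; j=3 S=105.7640 intr=0.0000 cont=0.9421 V=0.9421[hold]  S*(3)=46.7807
k=2: j=0 S=53.5935 intr=14.4465 cont=15.9681 V=15.9681[hold]; j=1 S=70.3400 intr=0.0000 cont=7.4299 V=7.4299[hold]; j=2 S=92.3194 intr=0.0000 cont=2.4803 V=2.4803[hold]  S*(2)=-
k=1: j=0 S=61.3984 intr=6.6416 cont=11.6156 V=11.6156[hold]; j=1 S=80.5838 intr=0.0000 cont=4.9225 V=4.9225[hold]  S*(1)=-
k=0: j=0 S=70.3400 intr=0.0000 cont=8.2114 V=8.2114[hold]  S*(0)=-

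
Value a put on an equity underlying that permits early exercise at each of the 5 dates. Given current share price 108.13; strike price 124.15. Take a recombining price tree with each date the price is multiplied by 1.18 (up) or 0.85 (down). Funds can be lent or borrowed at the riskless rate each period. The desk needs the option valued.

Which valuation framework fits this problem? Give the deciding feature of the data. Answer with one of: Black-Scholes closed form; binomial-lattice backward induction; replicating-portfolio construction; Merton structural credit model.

Key observation: an American put (K = 124.15, S₀ = 108.13) on a 5-date tree has no closed form — the optimal stopping decision is embedded and must be resolved recursively from expiry.

framework: binomial-lattice backward induction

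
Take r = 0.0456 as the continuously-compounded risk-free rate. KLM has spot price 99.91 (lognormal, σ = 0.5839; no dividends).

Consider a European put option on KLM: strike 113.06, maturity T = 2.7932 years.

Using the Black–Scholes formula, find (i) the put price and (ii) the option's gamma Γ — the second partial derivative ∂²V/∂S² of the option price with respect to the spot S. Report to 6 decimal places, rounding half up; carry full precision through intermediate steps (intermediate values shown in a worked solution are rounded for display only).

σ√T = 0.5839·√2.7932 = 0.975864
d₁ = (ln(S/K) + (r+σ²/2)T) / (σ√T) = (ln(99.91/113.06) + (0.0456+0.5839²/2)·2.7932) / 0.975864 = (-0.123649 + 0.603526) / 0.975864 = 0.491745
d₂ = d₁ − σ√T = 0.491745 − 0.975864 = -0.484119
e^{−rT} = 0.880408
N(−d₁) = 0.311450,  N(−d₂) = 0.685849
Put price V = K·e^{−rT}·N(−d₂) − S·N(−d₁) = 68.268703 − 31.116940 = 37.151763
φ(d₁) = (1/√(2π))·e^{−d₁²/2} = 0.353509
Γ = φ(d₁) / (S·σ·√T) = 0.003626

price = 37.151763
Γ = 0.003626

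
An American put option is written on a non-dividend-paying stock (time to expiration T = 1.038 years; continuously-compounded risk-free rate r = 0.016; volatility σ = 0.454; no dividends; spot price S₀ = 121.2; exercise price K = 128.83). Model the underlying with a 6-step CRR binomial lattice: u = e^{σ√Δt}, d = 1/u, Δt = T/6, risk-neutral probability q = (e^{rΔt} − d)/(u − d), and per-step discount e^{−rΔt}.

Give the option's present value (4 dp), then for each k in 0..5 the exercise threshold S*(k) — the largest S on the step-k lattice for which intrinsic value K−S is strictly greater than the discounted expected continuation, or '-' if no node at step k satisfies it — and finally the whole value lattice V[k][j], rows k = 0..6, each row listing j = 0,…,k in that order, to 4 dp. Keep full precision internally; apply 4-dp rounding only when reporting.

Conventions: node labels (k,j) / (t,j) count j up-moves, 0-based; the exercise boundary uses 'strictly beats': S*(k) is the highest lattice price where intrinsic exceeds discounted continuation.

params: Δt=0.17300 u=1.20784 d=0.82792 q=0.46023 e^(-rΔt)=0.99724
t_6 payoffs: 89.7957 71.8837 45.7524 7.6300 0.0000 0.0000 0.0000
t_5: node(5,0) S=47.1472 payoff=81.6828 vs cont=81.3267 → 81.6828 [stop]  node(5,1) S=68.7820 payoff=60.0480 vs cont=59.6919 → 60.0480 [stop]  node(5,2) S=100.3444 payoff=28.4856 vs cont=28.1295 → 28.4856 [stop]  node(5,3) S=146.3902 payoff=0.0000 vs cont=4.1071 → 4.1071 [wait]  node(5,4) S=213.5652 payoff=0.0000 vs cont=0.0000 → 0.0000 [wait]  node(5,5) S=311.5654 payoff=0.0000 vs cont=0.0000 → 0.0000 [wait]  ⇒ S*(5)=100.3444
t_4: node(4,0) S=56.9463 payoff=71.8837 vs cont=71.5276 → 71.8837 [stop]  node(4,1) S=83.0776 payoff=45.7524 vs cont=45.3963 → 45.7524 [stop]  node(4,2) S=121.2000 payoff=7.6300 vs cont=17.2182 → 17.2182 [wait]  node(4,3) S=176.8159 payoff=0.0000 vs cont=2.2108 → 2.2108 [wait]  node(4,4) S=257.9526 payoff=0.0000 vs cont=0.0000 → 0.0000 [wait]  ⇒ S*(4)=83.0776
t_3: node(3,0) S=68.7820 payoff=60.0480 vs cont=59.6919 → 60.0480 [stop]  node(3,1) S=100.3444 payoff=28.4856 vs cont=32.5300 → 32.5300 [wait]  node(3,2) S=146.3902 payoff=0.0000 vs cont=10.2829 → 10.2829 [wait]  node(3,3) S=213.5652 payoff=0.0000 vs cont=1.1900 → 1.1900 [wait]  ⇒ S*(3)=68.7820
t_2: node(2,0) S=83.0776 payoff=45.7524 vs cont=47.2525 → 47.2525 [wait]  node(2,1) S=121.2000 payoff=7.6300 vs cont=22.2296 → 22.2296 [wait]  node(2,2) S=176.8159 payoff=0.0000 vs cont=6.0812 → 6.0812 [wait]  ⇒ S*(2)=-
t_1: node(1,0) S=100.3444 payoff=28.4856 vs cont=35.6375 → 35.6375 [wait]  node(1,1) S=146.3902 payoff=0.0000 vs cont=14.7568 → 14.7568 [wait]  ⇒ S*(1)=-
t_0: node(0,0) S=121.2000 payoff=7.6300 vs cont=25.9557 → 25.9557 [wait]  ⇒ S*(0)=-

price = 25.9557
boundary = - - - 68.7820 83.0776 100.3444
tree:
25.9557
35.6375 14.7568
47.2525 22.2296 6.0812
60.0480 32.5300 10.2829 1.1900
71.8837 45.7524 17.2182 2.2108 0.0000
81.6828 60.0480 28.4856 4.1071 0.0000 0.0000
89.7957 71.8837 45.7524 7.6300 0.0000 0.0000 0.0000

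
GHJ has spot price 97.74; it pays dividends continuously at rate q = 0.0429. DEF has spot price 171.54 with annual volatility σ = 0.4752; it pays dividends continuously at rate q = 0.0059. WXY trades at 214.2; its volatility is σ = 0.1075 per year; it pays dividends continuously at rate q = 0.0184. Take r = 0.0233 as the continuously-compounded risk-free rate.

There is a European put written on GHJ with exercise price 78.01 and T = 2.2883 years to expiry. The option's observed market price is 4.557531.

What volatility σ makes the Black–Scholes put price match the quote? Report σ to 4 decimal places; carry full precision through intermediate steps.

sigma = 0.2106

At σ = 0.2106 the Black–Scholes value reproduces the quote:
σ√T = 0.2106·√2.2883 = 0.318577
d₁ = (ln(S/K) + (r−q+σ²/2)T) / (σ√T) = (ln(97.74/78.01) + (0.0233−0.0429+0.2106²/2)·2.2883) / 0.318577 = (0.225474 + 0.005895) / 0.318577 = 0.726257
d₂ = d₁ − σ√T = 0.726257 − 0.318577 = 0.407679
e^{−rT} = 0.948079
e^{−qT} = 0.906497
N(−d₁) = 0.233841,  N(−d₂) = 0.341755
V = K·e^{−rT}·N(−d₂) − S·e^{−qT}·N(−d₁) = 25.276042 − 20.718511 = 4.557531 (the quoted price), and the Black–Scholes price is strictly increasing in σ, so σ is unique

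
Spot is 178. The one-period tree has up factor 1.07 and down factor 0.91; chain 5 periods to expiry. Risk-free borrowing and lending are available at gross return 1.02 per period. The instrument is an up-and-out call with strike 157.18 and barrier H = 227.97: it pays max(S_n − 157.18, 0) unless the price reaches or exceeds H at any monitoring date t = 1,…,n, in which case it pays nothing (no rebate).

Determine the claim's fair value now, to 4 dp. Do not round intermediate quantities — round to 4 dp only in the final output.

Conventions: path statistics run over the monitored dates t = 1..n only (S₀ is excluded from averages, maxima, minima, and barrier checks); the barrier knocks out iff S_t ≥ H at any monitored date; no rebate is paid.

price = 20.6710

Set p* = 0.6875 (from d < R < u); the path-dependent value is the discounted p*-expectation over all price paths.
Enumerate all 2^5 = 32 price paths (U = up ×1.07, D = down ×0.91); each path with k up-moves has probability p*^k·(1−p*)^(5−k).
DDDDD: M=161.9800, payoff=0.0000, prob=0.002980
UDDDD: M=190.4600, payoff=0.0000, prob=0.006557
DUDDD: M=173.3186, payoff=0.0000, prob=0.006557
UUDDD: M=203.7922, payoff=0.0000, prob=0.014424
DDUDD: M=161.9800, payoff=0.0000, prob=0.006557
UDUDD: M=190.4600, payoff=0.0000, prob=0.014424
DUUDD: M=185.4509, payoff=0.0000, prob=0.014424
UUUDD: M=218.0577, payoff=23.3935, prob=0.031734
DDDUD: M=161.9800, payoff=0.0000, prob=0.006557
UDDUD: M=190.4600, payoff=0.0000, prob=0.014424
DUDUD: M=173.3186, payoff=0.0000, prob=0.014424
UUDUD: M=203.7922, payoff=23.3935, prob=0.031734
DDUUD: M=168.7603, payoff=0.0000, prob=0.014424
UDUUD: M=198.4325, payoff=23.3935, prob=0.031734
DUUUD: M=198.4325, payoff=23.3935, prob=0.031734
UUUUD: M=233.3217, payoff=0.0000, prob=0.069814
DDDDU: M=161.9800, payoff=0.0000, prob=0.006557
UDDDU: M=190.4600, payoff=0.0000, prob=0.014424
DUDDU: M=173.3186, payoff=0.0000, prob=0.014424
UUDDU: M=203.7922, payoff=23.3935, prob=0.031734
DDUDU: M=161.9800, payoff=0.0000, prob=0.014424
UDUDU: M=190.4600, payoff=23.3935, prob=0.031734
DUUDU: M=185.4509, payoff=23.3935, prob=0.031734
UUUDU: M=218.0577, payoff=55.1427, prob=0.069814
DDDUU: M=161.9800, payoff=0.0000, prob=0.014424
UDDUU: M=190.4600, payoff=23.3935, prob=0.031734
DUDUU: M=180.5735, payoff=23.3935, prob=0.031734
UUDUU: M=212.3227, payoff=55.1427, prob=0.069814
DDUUU: M=180.5735, payoff=23.3935, prob=0.031734
UDUUU: M=212.3227, payoff=55.1427, prob=0.069814
DUUUU: M=212.3227, payoff=55.1427, prob=0.069814
UUUUU: M=249.6542, payoff=0.0000, prob=0.153590
Price = Σ prob·payoff / R^5 = 22.822474 / 1.104081 = 20.6710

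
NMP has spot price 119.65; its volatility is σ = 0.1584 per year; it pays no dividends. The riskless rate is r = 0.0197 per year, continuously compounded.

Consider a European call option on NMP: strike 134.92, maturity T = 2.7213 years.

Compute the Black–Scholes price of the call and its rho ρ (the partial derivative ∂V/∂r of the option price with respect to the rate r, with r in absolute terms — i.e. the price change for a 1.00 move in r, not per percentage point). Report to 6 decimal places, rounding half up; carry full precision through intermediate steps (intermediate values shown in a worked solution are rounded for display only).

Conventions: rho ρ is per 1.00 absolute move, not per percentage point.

σ√T = 0.1584·√2.7213 = 0.261302
d₁ = (ln(S/K) + (r+σ²/2)T) / (σ√T) = (ln(119.65/134.92) + (0.0197+0.1584²/2)·2.7213) / 0.261302 = (-0.120111 + 0.087749) / 0.261302 = -0.123849
d₂ = d₁ − σ√T = -0.123849 − 0.261302 = -0.385152
e^{−rT} = 0.947802
N(d₁) = 0.450717,  N(d₂) = 0.350063
Call price V = S·N(d₁) − K·e^{−rT}·N(d₂) = 53.928325 − 44.765103 = 9.163222
ρ = K·T·e^{−rT}·N(d₂) = 121.819275

price = 9.163222
ρ = 121.819275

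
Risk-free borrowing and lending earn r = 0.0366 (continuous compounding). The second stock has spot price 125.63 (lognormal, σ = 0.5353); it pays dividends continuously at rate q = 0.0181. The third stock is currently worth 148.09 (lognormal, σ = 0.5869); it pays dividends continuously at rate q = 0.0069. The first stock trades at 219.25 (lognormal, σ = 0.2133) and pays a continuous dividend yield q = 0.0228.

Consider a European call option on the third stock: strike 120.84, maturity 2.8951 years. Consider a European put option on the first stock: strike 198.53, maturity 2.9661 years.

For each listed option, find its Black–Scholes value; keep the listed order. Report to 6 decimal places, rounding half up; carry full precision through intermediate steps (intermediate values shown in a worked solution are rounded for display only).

[the third stock call K=120.84]
σ√T = 0.5869·√2.8951 = 0.998610
d₁ = (ln(S/K) + (r−q+σ²/2)T) / (σ√T) = (ln(148.09/120.84) + (0.0366−0.0069+0.5869²/2)·2.8951) / 0.998610 = (0.203353 + 0.584595) / 0.998610 = 0.789045
d₂ = d₁ − σ√T = 0.789045 − 0.998610 = -0.209565
e^{−rT} = 0.899460
e^{−qT} = 0.980222
N(d₁) = 0.784957,  N(d₂) = 0.417004
price = S·e^{−qT}·N(d₁) − K·e^{−rT}·N(d₂) = 113.945227 − 45.324437 = 68.620790
[the first stock put K=198.53]
σ√T = 0.2133·√2.9661 = 0.367353
d₁ = (ln(S/K) + (r−q+σ²/2)T) / (σ√T) = (ln(219.25/198.53) + (0.0366−0.0228+0.2133²/2)·2.9661) / 0.367353 = (0.099272 + 0.108406) / 0.367353 = 0.565338
d₂ = d₁ − σ√T = 0.565338 − 0.367353 = 0.197985
e^{−rT} = 0.897126
e^{−qT} = 0.934609
N(−d₁) = 0.285922,  N(−d₂) = 0.421528
price = K·e^{−rT}·N(−d₂) − S·e^{−qT}·N(−d₁) = 75.076891 − 58.589114 = 16.487777

price(the third stock call K=120.84) = 68.620790
price(the first stock put K=198.53) = 16.487777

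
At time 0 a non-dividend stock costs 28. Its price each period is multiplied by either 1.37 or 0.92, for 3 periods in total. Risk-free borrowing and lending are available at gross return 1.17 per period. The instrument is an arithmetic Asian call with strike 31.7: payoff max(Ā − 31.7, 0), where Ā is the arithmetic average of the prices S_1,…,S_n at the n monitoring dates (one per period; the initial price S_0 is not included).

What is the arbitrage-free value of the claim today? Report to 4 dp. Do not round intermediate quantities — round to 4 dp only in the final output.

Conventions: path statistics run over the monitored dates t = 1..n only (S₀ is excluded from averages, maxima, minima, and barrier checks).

price = 5.1086

Set p* = 0.5556 (from d < R < u); the path-dependent value is the discounted p*-expectation over all price paths.
Enumerate all 2^3 = 8 price paths (U = up ×1.37, D = down ×0.92); each path with k up-moves has probability p*^k·(1−p*)^(3−k).
DDD: Ā=23.7542, payoff=0.0000, prob=0.087791
UDD: Ā=35.3730, payoff=3.6730, prob=0.109739
DUD: Ā=31.1730, payoff=0.0000, prob=0.109739
UUD: Ā=46.4207, payoff=14.7207, prob=0.137174
DDU: Ā=27.3090, payoff=0.0000, prob=0.109739
UDU: Ā=40.6667, payoff=8.9667, prob=0.137174
DUU: Ā=36.4667, payoff=4.7667, prob=0.137174
UUU: Ā=54.3037, payoff=22.6037, prob=0.171468
Price = Σ prob·payoff / R^3 = 8.182056 / 1.601613 = 5.1086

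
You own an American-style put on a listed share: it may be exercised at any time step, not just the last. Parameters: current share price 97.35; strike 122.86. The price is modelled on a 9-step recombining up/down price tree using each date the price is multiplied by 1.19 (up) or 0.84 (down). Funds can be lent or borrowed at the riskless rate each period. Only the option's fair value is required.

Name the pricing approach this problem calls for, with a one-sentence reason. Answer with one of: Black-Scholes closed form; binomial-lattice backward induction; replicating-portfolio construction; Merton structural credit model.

framework: binomial-lattice backward induction

Key observation: early exercise of the strike-122.86 put must be checked at each of the 9 dates (spot 97.35), which forces a node-by-node comparison of intrinsic and continuation value backward from expiry.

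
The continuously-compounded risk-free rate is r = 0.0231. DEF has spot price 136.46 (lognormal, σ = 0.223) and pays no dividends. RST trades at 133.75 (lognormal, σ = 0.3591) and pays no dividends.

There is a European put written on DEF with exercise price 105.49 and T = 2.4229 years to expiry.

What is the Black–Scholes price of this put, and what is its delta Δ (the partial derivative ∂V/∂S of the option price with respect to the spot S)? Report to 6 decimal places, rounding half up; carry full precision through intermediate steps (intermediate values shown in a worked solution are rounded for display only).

price = 4.008965
Δ = -0.140878

σ√T = 0.223·√2.4229 = 0.347114
d₁ = (ln(S/K) + (r+σ²/2)T) / (σ√T) = (ln(136.46/105.49) + (0.0231+0.223²/2)·2.4229) / 0.347114 = (0.257415 + 0.116213) / 0.347114 = 1.076385
d₂ = d₁ − σ√T = 1.076385 − 0.347114 = 0.729270
e^{−rT} = 0.945568
N(−d₁) = 0.140878,  N(−d₂) = 0.232918
Put price V = K·e^{−rT}·N(−d₂) − S·N(−d₁) = 23.233129 − 19.224165 = 4.008965
Δ = −N(−d₁) = -0.140878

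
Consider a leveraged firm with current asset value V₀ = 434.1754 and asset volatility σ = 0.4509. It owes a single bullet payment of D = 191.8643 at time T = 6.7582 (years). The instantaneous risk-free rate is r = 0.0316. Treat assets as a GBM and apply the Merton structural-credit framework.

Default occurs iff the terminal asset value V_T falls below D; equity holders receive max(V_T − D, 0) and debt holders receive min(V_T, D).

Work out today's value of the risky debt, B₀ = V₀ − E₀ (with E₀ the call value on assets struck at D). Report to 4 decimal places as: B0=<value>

Apply the equity-as-call identities (strike 191.8643, horizon 6.7582 years):
d₁ = [ln(V₀/D) + (r + σ²/2)T] / (σ√T)
   = [ln(434.1754/191.8643) + (0.0316 + 0.5·0.4509²)·6.7582] / (0.4509·√6.7582)
   = [0.816660 + 0.900567] / 1.172184 = 1.464981
d₂ = d₁ − σ√T = 1.464981 − 1.172184 = 0.292797
N(d₁) = 0.928537,  N(d₂) = 0.615161,  e^(−rT) = 0.807704
E₀ = V₀·N(d₁) − D·e^(−rT)·N(d₂)
   = 434.1754·0.928537 − 191.8643·0.807704·0.615161 = 307.816564
B₀ = V₀ − E₀ = 434.1754 − 307.816564 = 126.358836

B0=126.3588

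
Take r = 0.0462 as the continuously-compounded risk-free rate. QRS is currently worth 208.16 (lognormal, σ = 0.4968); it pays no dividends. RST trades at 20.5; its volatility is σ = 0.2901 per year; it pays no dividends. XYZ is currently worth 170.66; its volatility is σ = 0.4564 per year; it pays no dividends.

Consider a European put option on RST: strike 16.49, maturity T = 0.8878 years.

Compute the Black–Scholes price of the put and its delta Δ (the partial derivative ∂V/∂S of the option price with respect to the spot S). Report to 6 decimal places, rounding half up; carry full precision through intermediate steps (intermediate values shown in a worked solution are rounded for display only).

price = 0.451203
Δ = -0.139391

σ√T = 0.2901·√0.8878 = 0.273341
d₁ = (ln(S/K) + (r+σ²/2)T) / (σ√T) = (ln(20.5/16.49) + (0.0462+0.2901²/2)·0.8878) / 0.273341 = (0.217671 + 0.078374) / 0.273341 = 1.083059
d₂ = d₁ − σ√T = 1.083059 − 0.273341 = 0.809718
e^{−rT} = 0.959813
N(−d₁) = 0.139391,  N(−d₂) = 0.209051
Put price V = K·e^{−rT}·N(−d₂) − S·N(−d₁) = 3.308720 − 2.857517 = 0.451203
Δ = −N(−d₁) = -0.139391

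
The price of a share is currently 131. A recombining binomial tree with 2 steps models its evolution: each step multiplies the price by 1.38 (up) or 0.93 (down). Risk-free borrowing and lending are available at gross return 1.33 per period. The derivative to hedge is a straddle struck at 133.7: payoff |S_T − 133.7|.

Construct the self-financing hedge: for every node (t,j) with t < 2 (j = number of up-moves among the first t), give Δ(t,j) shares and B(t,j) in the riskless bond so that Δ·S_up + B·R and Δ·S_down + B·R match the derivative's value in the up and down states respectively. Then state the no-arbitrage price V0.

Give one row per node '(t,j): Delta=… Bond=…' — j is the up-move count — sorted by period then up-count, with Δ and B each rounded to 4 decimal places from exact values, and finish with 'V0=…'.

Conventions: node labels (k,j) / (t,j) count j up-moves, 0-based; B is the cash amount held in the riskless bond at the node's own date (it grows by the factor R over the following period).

Under the risk-neutral measure, an up-move has probability p* = (R−d)/(u−d) = 0.8889 and values discount at R = 1.33.
Expiry values: V(2,0)=20.3981, V(2,1)=34.4254, V(2,2)=115.7764
Node (1,0) S=121.8300: V=(p*·34.4254+(1−p*)·20.3981)/1.33=24.7119; Δ=(34.4254−20.3981)/(168.1254−113.3019)=0.2559; B=V−Δ·S=-6.4599
Node (1,1) S=180.7800: V=(p*·115.7764+(1−p*)·34.4254)/1.33=80.2537; Δ=(115.7764−34.4254)/(249.4764−168.1254)=1.0000; B=V−Δ·S=-100.5263
Node (0,0) S=131.0000: V=(p*·80.2537+(1−p*)·24.7119)/1.33=55.7010; Δ=(80.2537−24.7119)/(180.7800−121.8300)=0.9422; B=V−Δ·S=-67.7252
Check: Δ(0,0)·S0 + B(0,0) = 55.7010 = V0.

(0,0): Delta=0.9422 Bond=-67.7252
(1,0): Delta=0.2559 Bond=-6.4599
(1,1): Delta=1.0000 Bond=-100.5263
V0=55.7010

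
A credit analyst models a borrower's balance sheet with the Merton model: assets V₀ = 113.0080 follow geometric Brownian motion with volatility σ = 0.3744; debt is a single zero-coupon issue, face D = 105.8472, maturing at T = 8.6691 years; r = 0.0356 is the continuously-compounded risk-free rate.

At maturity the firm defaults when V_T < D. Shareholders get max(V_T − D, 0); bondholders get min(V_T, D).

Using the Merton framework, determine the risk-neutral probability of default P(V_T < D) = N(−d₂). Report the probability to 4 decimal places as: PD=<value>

PD=0.5839

With assets at 113.0080 and a single debt payment of 105.8472 at 8.6691 years:
d₁ = [ln(V₀/D) + (r + σ²/2)T] / (σ√T)
   = [ln(113.0080/105.8472) + (0.0356 + 0.5·0.3744²)·8.6691] / (0.3744·√8.6691)
   = [0.065462 + 0.916217] / 1.102358 = 0.890526
d₂ = d₁ − σ√T = 0.890526 − 1.102358 = -0.211832
risk-neutral PD = N(−d₂) = N(0.211832) = 0.583881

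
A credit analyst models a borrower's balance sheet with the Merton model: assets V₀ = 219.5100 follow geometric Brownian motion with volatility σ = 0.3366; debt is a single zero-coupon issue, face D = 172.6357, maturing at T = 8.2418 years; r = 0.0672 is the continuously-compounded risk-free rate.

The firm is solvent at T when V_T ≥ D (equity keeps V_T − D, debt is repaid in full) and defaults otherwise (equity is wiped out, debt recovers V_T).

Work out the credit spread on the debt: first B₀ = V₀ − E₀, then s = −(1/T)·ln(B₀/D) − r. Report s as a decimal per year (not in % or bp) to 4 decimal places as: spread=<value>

With assets at 219.5100 and a single debt payment of 172.6357 at 8.2418 years:
d₁ = [ln(V₀/D) + (r + σ²/2)T] / (σ√T)
   = [ln(219.5100/172.6357) + (0.0672 + 0.5·0.3366²)·8.2418] / (0.3366·√8.2418)
   = [0.240214 + 1.020745] / 0.966329 = 1.304896
d₂ = d₁ − σ√T = 1.304896 − 0.966329 = 0.338567
N(d₁) = 0.904036,  N(d₂) = 0.632532,  e^(−rT) = 0.574733
E₀ = V₀·N(d₁) − D·e^(−rT)·N(d₂)
   = 219.5100·0.904036 − 172.6357·0.574733·0.632532 = 135.685409
B₀ = V₀ − E₀ = 219.5100 − 135.685409 = 83.824591
spread = −(1/T)·ln(B₀/D) − r = −(1/8.2418)·ln(83.824591/172.6357) − 0.0672 = 0.02045769

spread=0.0205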